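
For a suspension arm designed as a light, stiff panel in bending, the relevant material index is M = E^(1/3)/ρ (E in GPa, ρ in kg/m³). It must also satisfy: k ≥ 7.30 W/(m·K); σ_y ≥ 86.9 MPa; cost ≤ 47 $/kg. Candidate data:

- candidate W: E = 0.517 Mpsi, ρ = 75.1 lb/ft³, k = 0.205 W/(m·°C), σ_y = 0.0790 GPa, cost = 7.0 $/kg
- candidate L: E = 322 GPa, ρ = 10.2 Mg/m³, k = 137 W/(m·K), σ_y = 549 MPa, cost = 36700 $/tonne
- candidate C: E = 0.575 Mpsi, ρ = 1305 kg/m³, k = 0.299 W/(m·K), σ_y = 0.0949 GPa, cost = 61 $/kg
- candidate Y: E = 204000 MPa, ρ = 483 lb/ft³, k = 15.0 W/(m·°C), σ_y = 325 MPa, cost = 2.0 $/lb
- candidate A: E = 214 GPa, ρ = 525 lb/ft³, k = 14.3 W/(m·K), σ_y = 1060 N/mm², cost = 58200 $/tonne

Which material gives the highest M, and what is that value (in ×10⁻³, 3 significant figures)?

candidate Y, M = 0.761×10⁻³

Screen on constraints: k ≥ 7.30 W/(m·K); σ_y ≥ 86.9 MPa; cost ≤ 47 $/kg. Survivors: candidate L, candidate Y.
After converting to SI:
  candidate L: E = 322.0 GPa, ρ = 10200 kg/m³
  candidate Y: E = 204.0 GPa, ρ = 7737 kg/m³
  candidate Y: M = 0.761×10⁻³
  candidate L: M = 0.672×10⁻³
Highest index: candidate Y.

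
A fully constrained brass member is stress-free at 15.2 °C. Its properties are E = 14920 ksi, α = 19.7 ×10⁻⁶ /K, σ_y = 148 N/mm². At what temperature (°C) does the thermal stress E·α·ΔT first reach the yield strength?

88.2 °C

E = 14920 ksi = 102.9 GPa.
σ_y = 148 N/mm² = 148.0 MPa.
E·α·ΔT = 148.0 MPa ⇒ ΔT = 148.0 / (102.9×10³ × 19.7×10⁻⁶) = 73.03 K.
T = 15.2 + 73.03 = 88.23 °C.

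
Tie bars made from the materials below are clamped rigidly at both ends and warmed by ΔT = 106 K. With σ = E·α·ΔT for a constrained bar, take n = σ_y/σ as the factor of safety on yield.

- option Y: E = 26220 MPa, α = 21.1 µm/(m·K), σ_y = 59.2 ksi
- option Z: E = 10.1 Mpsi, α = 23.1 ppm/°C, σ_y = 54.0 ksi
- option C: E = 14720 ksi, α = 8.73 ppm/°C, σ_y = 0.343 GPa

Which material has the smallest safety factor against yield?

Per material, after unit conversion:
  option Y: E = 26.22, α = 21.1, σ_y = 408.2 → σ = 58.6 MPa, n = 6.96
  option Z: E = 69.64, α = 23.1, σ_y = 372.3 → σ = 171 MPa, n = 2.18
  option C: E = 101.5, α = 8.73, σ_y = 343.0 → σ = 93.9 MPa, n = 3.65
Option Z has the lowest safety factor, n = 2.18.

option Z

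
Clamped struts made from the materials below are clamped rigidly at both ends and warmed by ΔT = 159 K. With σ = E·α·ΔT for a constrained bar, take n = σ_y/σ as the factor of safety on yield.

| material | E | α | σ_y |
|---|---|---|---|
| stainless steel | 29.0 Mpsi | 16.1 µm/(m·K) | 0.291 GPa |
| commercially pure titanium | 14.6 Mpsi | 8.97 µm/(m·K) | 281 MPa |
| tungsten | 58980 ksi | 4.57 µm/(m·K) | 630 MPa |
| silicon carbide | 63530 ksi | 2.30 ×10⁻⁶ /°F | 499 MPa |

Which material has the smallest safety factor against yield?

stainless steel

In consistent units (E in GPa, α in ×10⁻⁶/K, σ_y in MPa):
  stainless steel: E = 199.9, α = 16.1, σ_y = 291.0 → σ = 512 MPa, n = 0.569
  commercially pure titanium: E = 100.7, α = 8.97, σ_y = 281.0 → σ = 144 MPa, n = 1.96
  tungsten: E = 406.7, α = 4.57, σ_y = 630.0 → σ = 295 MPa, n = 2.13
  silicon carbide: E = 438.0, α = 4.14, σ_y = 499.0 → σ = 288 MPa, n = 1.73
The minimum is stainless steel at n = 0.569.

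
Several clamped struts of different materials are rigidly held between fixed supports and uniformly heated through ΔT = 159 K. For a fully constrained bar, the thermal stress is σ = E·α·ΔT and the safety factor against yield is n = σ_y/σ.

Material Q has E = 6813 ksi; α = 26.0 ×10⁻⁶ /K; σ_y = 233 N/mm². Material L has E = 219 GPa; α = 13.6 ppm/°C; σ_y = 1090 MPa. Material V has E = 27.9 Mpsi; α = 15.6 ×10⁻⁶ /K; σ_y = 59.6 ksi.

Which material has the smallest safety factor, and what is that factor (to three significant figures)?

material V, n = 0.861

In consistent units (E in GPa, α in ×10⁻⁶/K, σ_y in MPa):
  material Q: E = 46.97, α = 26.0, σ_y = 233.0 → σ = 194 MPa, n = 1.20
  material L: E = 219.0, α = 13.6, σ_y = 1090 → σ = 474 MPa, n = 2.30
  material V: E = 192.4, α = 15.6, σ_y = 410.9 → σ = 477 MPa, n = 0.861
The minimum is material V at n = 0.861.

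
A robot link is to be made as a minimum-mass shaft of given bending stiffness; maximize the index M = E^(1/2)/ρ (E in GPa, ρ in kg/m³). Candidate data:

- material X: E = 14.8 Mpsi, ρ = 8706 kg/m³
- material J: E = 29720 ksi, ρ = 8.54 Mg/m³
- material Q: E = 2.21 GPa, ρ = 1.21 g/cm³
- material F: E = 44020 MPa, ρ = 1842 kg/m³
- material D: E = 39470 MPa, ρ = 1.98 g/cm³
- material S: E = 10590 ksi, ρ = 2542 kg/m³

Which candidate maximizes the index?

material F

Normalizing units and computing the index:
  material X: E = 102.0 GPa, ρ = 8706 kg/m³
  material J: E = 204.9 GPa, ρ = 8540 kg/m³
  material Q: E = 2.210 GPa, ρ = 1210 kg/m³
  material F: E = 44.02 GPa, ρ = 1842 kg/m³
  material D: E = 39.47 GPa, ρ = 1980 kg/m³
  material S: E = 73.02 GPa, ρ = 2542 kg/m³
  material F: M = 3.60×10⁻³
  material S: M = 3.36×10⁻³
  material D: M = 3.17×10⁻³
  material J: M = 1.68×10⁻³
  material Q: M = 1.23×10⁻³
  material X: M = 1.16×10⁻³
Material F ranks first.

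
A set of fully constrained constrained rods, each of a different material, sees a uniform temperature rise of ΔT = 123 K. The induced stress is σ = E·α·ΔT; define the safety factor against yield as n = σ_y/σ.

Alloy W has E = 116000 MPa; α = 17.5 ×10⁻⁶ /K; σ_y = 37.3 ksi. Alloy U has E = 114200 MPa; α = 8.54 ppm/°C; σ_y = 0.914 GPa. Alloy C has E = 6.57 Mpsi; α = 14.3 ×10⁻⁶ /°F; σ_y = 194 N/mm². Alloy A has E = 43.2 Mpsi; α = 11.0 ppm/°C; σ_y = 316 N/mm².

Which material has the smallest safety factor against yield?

Per material, after unit conversion:
  alloy W: E = 116.0, α = 17.5, σ_y = 257.2 → σ = 250 MPa, n = 1.03
  alloy U: E = 114.2, α = 8.54, σ_y = 914.0 → σ = 120 MPa, n = 7.62
  alloy C: E = 45.30, α = 25.7, σ_y = 194.0 → σ = 143 MPa, n = 1.35
  alloy A: E = 297.9, α = 11.0, σ_y = 316.0 → σ = 403 MPa, n = 0.784
The minimum is alloy A at n = 0.784.

alloy A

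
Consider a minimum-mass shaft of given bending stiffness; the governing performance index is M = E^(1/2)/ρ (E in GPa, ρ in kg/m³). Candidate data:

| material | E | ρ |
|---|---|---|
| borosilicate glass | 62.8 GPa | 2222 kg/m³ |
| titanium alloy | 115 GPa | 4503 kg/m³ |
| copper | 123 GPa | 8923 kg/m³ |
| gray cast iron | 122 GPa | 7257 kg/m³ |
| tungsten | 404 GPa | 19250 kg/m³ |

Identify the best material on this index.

Computing M directly (units already consistent):
  borosilicate glass: M = 3.57×10⁻³
  titanium alloy: M = 2.38×10⁻³
  gray cast iron: M = 1.52×10⁻³
  copper: M = 1.24×10⁻³
  tungsten: M = 1.04×10⁻³
Borosilicate glass has the largest M.

borosilicate glass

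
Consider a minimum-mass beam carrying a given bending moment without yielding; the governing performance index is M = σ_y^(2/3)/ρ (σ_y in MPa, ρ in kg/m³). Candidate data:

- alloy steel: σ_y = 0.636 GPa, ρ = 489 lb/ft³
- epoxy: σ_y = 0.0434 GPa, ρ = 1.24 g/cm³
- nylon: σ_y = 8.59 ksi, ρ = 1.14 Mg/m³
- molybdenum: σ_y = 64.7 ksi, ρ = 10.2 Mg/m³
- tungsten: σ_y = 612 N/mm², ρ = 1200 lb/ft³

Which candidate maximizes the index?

nylon

After converting to SI:
  alloy steel: σ_y = 636.0 MPa, ρ = 7833 kg/m³
  epoxy: σ_y = 43.40 MPa, ρ = 1240 kg/m³
  nylon: σ_y = 59.23 MPa, ρ = 1140 kg/m³
  molybdenum: σ_y = 446.1 MPa, ρ = 10200 kg/m³
  tungsten: σ_y = 612.0 MPa, ρ = 19220 kg/m³
  nylon: M = 13.3×10⁻³
  epoxy: M = 9.96×10⁻³
  alloy steel: M = 9.44×10⁻³
  molybdenum: M = 5.72×10⁻³
  tungsten: M = 3.75×10⁻³
The maximum is for nylon.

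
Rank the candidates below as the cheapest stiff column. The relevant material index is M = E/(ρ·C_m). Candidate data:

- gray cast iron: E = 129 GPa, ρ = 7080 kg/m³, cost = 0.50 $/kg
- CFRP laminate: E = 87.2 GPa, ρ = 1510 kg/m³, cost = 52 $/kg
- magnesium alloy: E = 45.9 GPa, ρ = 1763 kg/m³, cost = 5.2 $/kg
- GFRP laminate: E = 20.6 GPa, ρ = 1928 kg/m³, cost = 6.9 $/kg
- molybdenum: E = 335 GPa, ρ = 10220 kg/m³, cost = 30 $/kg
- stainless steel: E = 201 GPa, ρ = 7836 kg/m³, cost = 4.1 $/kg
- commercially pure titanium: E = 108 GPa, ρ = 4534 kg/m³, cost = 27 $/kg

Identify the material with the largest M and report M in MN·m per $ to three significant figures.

Computing M directly (units already consistent):
  gray cast iron: M = 36.4 MN·m per $
  stainless steel: M = 6.26 MN·m per $
  magnesium alloy: M = 5.01 MN·m per $
  GFRP laminate: M = 1.55 MN·m per $
  CFRP laminate: M = 1.11 MN·m per $
  molybdenum: M = 1.09 MN·m per $
  commercially pure titanium: M = 0.882 MN·m per $
Gray cast iron ranks first.

gray cast iron, M = 36.4 MN·m per $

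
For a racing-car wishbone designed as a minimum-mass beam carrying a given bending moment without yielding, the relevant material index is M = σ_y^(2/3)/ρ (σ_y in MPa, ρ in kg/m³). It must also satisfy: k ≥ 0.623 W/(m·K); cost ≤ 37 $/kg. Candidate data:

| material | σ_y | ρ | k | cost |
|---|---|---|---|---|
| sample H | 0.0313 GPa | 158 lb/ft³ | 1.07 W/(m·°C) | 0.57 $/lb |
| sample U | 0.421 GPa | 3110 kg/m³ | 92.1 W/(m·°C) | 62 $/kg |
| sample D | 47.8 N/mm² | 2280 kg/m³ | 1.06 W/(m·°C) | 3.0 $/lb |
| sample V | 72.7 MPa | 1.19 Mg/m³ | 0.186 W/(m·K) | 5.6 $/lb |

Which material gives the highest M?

sample D

Screen on constraints: k ≥ 0.623 W/(m·K); cost ≤ 37 $/kg. Survivors: sample H, sample D.
After converting to SI:
  sample H: σ_y = 31.30 MPa, ρ = 2531 kg/m³
  sample D: σ_y = 47.80 MPa, ρ = 2280 kg/m³
  sample D: M = 5.78×10⁻³
  sample H: M = 3.92×10⁻³
Highest index: sample D.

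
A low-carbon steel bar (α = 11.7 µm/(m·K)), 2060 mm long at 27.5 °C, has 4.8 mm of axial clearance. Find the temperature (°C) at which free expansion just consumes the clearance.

α·L₀·ΔT = 4.8 mm ⇒ ΔT = 4.8 / (11.7×10⁻⁶ × 2060.0) = 199.2 K.
T = 27.5 + 199.2 = 226.7 °C.

227 °C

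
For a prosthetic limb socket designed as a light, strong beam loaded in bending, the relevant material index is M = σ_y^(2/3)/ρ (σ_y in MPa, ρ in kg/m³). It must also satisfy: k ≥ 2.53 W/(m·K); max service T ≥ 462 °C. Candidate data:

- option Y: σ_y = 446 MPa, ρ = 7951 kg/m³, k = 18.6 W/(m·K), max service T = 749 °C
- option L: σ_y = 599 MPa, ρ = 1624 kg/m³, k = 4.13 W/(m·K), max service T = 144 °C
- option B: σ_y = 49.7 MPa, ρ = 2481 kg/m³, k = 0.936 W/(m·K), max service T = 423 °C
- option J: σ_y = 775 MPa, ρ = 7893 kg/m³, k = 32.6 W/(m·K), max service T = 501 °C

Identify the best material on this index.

Screen on constraints: k ≥ 2.53 W/(m·K); max service T ≥ 462 °C. Survivors: option Y, option J.
Computing M directly (units already consistent):
  option J: M = 10.7×10⁻³
  option Y: M = 7.34×10⁻³
The maximum is for option J.

option J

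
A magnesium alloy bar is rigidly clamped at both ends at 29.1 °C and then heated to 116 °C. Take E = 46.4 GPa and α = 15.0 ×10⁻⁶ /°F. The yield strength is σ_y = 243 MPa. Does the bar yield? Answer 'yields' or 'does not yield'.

does not yield

α = 15.0×10⁻⁶/°F × 9/5 = 27.0×10⁻⁶/K.
ΔT = 86.90 K. Constrained thermal stress σ = E·α·ΔT = 46.40×10³ MPa × 27.0×10⁻⁶ × 86.90 = 109 MPa (compressive).
Compare to σ_y = 243 MPa: σ < σ_y, so it does not yield.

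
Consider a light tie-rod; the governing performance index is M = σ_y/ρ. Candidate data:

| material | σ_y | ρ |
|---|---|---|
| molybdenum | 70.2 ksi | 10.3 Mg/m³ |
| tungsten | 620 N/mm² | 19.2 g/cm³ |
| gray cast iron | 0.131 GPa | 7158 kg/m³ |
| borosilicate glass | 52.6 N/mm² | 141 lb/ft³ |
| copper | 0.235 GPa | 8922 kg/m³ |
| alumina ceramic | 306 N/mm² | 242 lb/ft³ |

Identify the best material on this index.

alumina ceramic

Convert each candidate to consistent units, then evaluate M:
  molybdenum: σ_y = 484.0 MPa, ρ = 10300 kg/m³
  tungsten: σ_y = 620.0 MPa, ρ = 19200 kg/m³
  gray cast iron: σ_y = 131.0 MPa, ρ = 7158 kg/m³
  borosilicate glass: σ_y = 52.60 MPa, ρ = 2259 kg/m³
  copper: σ_y = 235.0 MPa, ρ = 8922 kg/m³
  alumina ceramic: σ_y = 306.0 MPa, ρ = 3876 kg/m³
  alumina ceramic: M = 78.9 kN·m/kg
  molybdenum: M = 47.0 kN·m/kg
  tungsten: M = 32.3 kN·m/kg
  copper: M = 26.3 kN·m/kg
  borosilicate glass: M = 23.3 kN·m/kg
  gray cast iron: M = 18.3 kN·m/kg
Alumina ceramic ranks first.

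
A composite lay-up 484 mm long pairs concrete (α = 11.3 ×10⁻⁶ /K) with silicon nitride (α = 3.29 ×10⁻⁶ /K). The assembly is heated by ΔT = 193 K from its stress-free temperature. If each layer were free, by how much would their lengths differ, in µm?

Δα = |11.3 − 3.29|×10⁻⁶/K = 8.01×10⁻⁶/K.
ΔL_mismatch = Δα·L·ΔT = 8.01×10⁻⁶ × 484.0 mm × 193.0 K = 748 µm.

748 µm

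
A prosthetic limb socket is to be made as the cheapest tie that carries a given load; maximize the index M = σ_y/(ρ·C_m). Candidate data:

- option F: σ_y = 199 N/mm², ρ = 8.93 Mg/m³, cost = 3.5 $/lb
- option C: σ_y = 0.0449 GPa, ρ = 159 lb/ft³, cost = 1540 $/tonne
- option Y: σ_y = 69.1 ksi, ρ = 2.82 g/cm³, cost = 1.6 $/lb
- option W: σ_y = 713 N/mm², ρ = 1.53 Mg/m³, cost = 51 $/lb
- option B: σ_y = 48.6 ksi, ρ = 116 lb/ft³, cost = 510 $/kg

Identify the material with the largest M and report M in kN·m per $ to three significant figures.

option Y, M = 47.9 kN·m per $

Putting every candidate on a common basis:
  option F: σ_y = 199.0 MPa, ρ = 8930 kg/m³, cost = 7.716 $/kg
  option C: σ_y = 44.90 MPa, ρ = 2547 kg/m³, cost = 1.540 $/kg
  option Y: σ_y = 476.4 MPa, ρ = 2820 kg/m³, cost = 3.527 $/kg
  option W: σ_y = 713.0 MPa, ρ = 1530 kg/m³, cost = 112.4 $/kg
  option B: σ_y = 335.1 MPa, ρ = 1858 kg/m³, cost = 510.0 $/kg
  option Y: M = 47.9 kN·m per $
  option C: M = 11.4 kN·m per $
  option W: M = 4.14 kN·m per $
  option F: M = 2.89 kN·m per $
  option B: M = 0.354 kN·m per $
Highest index: option Y.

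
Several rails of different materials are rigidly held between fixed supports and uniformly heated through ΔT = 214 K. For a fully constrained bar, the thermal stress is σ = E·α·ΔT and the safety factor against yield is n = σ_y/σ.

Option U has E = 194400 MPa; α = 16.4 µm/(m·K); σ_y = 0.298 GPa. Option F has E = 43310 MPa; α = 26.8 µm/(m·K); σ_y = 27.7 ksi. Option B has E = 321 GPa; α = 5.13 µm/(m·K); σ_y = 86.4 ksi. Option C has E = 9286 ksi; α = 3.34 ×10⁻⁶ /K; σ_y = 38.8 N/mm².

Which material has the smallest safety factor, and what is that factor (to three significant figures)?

option U, n = 0.437

With everything in SI (GPa, ×10⁻⁶/K, MPa):
  option U: E = 194.4, α = 16.4, σ_y = 298.0 → σ = 682 MPa, n = 0.437
  option F: E = 43.31, α = 26.8, σ_y = 191.0 → σ = 248 MPa, n = 0.769
  option B: E = 321.0, α = 5.13, σ_y = 595.7 → σ = 352 MPa, n = 1.69
  option C: E = 64.02, α = 3.34, σ_y = 38.80 → σ = 45.8 MPa, n = 0.848
Option U has the lowest safety factor, n = 0.437.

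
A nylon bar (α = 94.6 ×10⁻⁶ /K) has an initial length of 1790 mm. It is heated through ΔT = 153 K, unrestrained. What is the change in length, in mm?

ΔL = α·L₀·ΔT = 94.6×10⁻⁶ × 1790 mm × 153.0 K = 25.9 mm.

25.9 mm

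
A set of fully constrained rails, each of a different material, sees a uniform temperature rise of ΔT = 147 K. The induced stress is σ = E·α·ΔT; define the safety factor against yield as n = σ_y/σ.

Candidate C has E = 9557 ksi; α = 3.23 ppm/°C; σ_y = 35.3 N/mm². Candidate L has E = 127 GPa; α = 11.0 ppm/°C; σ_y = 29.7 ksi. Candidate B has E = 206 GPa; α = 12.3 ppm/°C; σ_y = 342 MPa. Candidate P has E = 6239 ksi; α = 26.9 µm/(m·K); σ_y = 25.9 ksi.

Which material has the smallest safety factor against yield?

candidate B

In consistent units (E in GPa, α in ×10⁻⁶/K, σ_y in MPa):
  candidate C: E = 65.89, α = 3.23, σ_y = 35.30 → σ = 31.3 MPa, n = 1.13
  candidate L: E = 127.0, α = 11.0, σ_y = 204.8 → σ = 205 MPa, n = 0.997
  candidate B: E = 206.0, α = 12.3, σ_y = 342.0 → σ = 372 MPa, n = 0.918
  candidate P: E = 43.02, α = 26.9, σ_y = 178.6 → σ = 170 MPa, n = 1.05
Candidate B has the lowest safety factor, n = 0.918.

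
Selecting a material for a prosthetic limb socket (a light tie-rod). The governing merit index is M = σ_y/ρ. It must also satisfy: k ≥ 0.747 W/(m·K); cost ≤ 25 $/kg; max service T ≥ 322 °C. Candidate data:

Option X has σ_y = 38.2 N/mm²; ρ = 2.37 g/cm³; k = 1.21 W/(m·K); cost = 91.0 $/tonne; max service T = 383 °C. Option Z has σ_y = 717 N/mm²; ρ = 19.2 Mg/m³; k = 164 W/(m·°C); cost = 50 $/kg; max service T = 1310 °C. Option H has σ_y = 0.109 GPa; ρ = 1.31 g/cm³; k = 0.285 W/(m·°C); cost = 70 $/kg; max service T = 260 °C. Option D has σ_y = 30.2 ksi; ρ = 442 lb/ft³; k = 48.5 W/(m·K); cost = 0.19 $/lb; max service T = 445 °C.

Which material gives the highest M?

Screen on constraints: k ≥ 0.747 W/(m·K); cost ≤ 25 $/kg; max service T ≥ 322 °C. Survivors: option X, option D.
Normalizing units and computing the index:
  option X: σ_y = 38.20 MPa, ρ = 2370 kg/m³
  option D: σ_y = 208.2 MPa, ρ = 7080 kg/m³
  option D: M = 29.4 kN·m/kg
  option X: M = 16.1 kN·m/kg
The maximum is for option D.

option D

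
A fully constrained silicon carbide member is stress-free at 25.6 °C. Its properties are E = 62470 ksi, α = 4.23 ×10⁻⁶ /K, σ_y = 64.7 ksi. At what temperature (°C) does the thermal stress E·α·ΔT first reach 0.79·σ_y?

219 °C

E = 62470 ksi = 430.7 GPa.
σ_y = 64.7 ksi = 446.1 MPa.
E·α·ΔT = 352.4 MPa ⇒ ΔT = 352.4 / (430.7×10³ × 4.23×10⁻⁶) = 193.4 K.
T = 25.6 + 193.4 = 219.0 °C.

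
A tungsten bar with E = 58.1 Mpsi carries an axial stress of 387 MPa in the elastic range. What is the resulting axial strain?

E = 58.1 Mpsi = 400.6 GPa = 400600 MPa.
ε = σ/E = 387 / 400600 = 9.66×10⁻⁴.

9.66×10⁻⁴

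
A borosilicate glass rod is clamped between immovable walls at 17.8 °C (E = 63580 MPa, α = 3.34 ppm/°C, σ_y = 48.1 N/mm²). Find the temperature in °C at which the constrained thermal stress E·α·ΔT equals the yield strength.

E = 63580 MPa = 63.58 GPa.
σ_y = 48.1 N/mm² = 48.10 MPa.
E·α·ΔT = 48.10 MPa ⇒ ΔT = 48.10 / (63.58×10³ × 3.34×10⁻⁶) = 226.5 K.
T = 17.8 + 226.5 = 244.3 °C.

244 °C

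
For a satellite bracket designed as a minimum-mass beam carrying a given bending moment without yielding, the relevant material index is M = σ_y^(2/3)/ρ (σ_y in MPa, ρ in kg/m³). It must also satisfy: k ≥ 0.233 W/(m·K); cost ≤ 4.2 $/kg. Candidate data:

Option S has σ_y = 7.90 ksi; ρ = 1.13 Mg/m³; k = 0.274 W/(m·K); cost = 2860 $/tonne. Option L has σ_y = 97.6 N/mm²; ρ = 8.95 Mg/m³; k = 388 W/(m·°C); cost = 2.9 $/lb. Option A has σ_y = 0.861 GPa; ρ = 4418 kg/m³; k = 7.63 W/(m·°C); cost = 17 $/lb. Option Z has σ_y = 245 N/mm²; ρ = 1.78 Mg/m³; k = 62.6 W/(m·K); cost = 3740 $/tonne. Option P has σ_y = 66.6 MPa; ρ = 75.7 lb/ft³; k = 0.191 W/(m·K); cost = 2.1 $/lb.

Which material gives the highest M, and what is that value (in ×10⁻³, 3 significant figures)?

Screen on constraints: k ≥ 0.233 W/(m·K); cost ≤ 4.2 $/kg. Survivors: option S, option Z.
After converting to SI:
  option S: σ_y = 54.47 MPa, ρ = 1130 kg/m³
  option Z: σ_y = 245.0 MPa, ρ = 1780 kg/m³
  option Z: M = 22.0×10⁻³
  option S: M = 12.7×10⁻³
The maximum is for option Z.

option Z, M = 22.0×10⁻³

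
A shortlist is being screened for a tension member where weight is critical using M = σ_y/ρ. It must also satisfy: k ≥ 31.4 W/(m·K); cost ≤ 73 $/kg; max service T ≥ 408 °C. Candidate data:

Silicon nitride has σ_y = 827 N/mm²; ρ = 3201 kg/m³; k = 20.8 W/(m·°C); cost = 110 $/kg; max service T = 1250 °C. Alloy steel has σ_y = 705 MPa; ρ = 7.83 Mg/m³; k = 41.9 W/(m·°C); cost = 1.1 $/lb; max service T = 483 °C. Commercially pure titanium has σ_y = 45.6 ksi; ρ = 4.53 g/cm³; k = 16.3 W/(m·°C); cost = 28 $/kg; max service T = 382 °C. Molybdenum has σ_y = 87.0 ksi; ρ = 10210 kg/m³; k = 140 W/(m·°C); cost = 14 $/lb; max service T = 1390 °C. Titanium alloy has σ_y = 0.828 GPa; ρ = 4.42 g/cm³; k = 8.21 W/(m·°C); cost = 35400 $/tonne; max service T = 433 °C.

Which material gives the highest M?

Screen on constraints: k ≥ 31.4 W/(m·K); cost ≤ 73 $/kg; max service T ≥ 408 °C. Survivors: alloy steel, molybdenum.
Putting every candidate on a common basis:
  alloy steel: σ_y = 705.0 MPa, ρ = 7830 kg/m³
  molybdenum: σ_y = 599.8 MPa, ρ = 10210 kg/m³
  alloy steel: M = 90.0 kN·m/kg
  molybdenum: M = 58.8 kN·m/kg
The maximum is for alloy steel.

alloy steel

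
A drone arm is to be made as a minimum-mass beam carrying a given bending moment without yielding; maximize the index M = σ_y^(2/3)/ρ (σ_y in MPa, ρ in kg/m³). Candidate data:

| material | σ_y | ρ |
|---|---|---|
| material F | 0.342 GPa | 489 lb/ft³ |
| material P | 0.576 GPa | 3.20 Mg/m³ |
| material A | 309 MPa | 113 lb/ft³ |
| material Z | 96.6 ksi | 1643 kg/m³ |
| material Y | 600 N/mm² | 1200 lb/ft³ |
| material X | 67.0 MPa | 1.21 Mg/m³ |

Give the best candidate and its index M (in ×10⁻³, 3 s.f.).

Putting every candidate on a common basis:
  material F: σ_y = 342.0 MPa, ρ = 7833 kg/m³
  material P: σ_y = 576.0 MPa, ρ = 3200 kg/m³
  material A: σ_y = 309.0 MPa, ρ = 1810 kg/m³
  material Z: σ_y = 666.0 MPa, ρ = 1643 kg/m³
  material Y: σ_y = 600.0 MPa, ρ = 19220 kg/m³
  material X: σ_y = 67.00 MPa, ρ = 1210 kg/m³
  material Z: M = 46.4×10⁻³
  material A: M = 25.3×10⁻³
  material P: M = 21.6×10⁻³
  material X: M = 13.6×10⁻³
  material F: M = 6.24×10⁻³
  material Y: M = 3.70×10⁻³
Highest index: material Z.

material Z, M = 46.4×10⁻³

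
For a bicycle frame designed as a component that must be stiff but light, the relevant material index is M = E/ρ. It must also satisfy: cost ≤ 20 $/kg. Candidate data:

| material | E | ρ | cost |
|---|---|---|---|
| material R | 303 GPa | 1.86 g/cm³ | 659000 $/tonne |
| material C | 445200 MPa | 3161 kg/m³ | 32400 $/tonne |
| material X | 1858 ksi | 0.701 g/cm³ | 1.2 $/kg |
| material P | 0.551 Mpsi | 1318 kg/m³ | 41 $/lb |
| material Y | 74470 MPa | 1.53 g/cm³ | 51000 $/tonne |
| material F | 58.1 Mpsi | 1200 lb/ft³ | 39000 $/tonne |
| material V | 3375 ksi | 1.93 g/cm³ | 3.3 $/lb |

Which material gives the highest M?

Screen on constraints: cost ≤ 20 $/kg. Survivors: material X, material V.
Convert each candidate to consistent units, then evaluate M:
  material X: E = 12.81 GPa, ρ = 701.0 kg/m³
  material V: E = 23.27 GPa, ρ = 1930 kg/m³
  material X: M = 18.3 MN·m/kg
  material V: M = 12.1 MN·m/kg
The maximum is for material X.

material X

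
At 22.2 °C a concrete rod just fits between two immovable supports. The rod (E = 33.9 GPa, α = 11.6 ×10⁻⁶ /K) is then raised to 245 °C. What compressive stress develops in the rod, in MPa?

ΔT = 222.8 K. Constrained thermal stress σ = E·α·ΔT = 33.90×10³ MPa × 11.6×10⁻⁶ × 222.8 = 87.6 MPa (compressive).

87.6 MPa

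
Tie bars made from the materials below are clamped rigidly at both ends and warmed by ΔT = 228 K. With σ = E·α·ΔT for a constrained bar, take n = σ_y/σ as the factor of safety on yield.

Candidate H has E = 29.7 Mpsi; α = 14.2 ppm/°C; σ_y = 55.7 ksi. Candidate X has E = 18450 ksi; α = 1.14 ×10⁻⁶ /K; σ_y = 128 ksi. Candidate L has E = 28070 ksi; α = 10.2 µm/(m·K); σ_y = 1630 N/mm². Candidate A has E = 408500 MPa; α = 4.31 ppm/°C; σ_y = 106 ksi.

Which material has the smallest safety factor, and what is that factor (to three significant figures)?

Converting E to GPa, α to ×10⁻⁶/K, σ_y to MPa, then σ and n for each:
  candidate H: E = 204.8, α = 14.2, σ_y = 384.0 → σ = 663 MPa, n = 0.579
  candidate X: E = 127.2, α = 1.14, σ_y = 882.5 → σ = 33.1 MPa, n = 26.7
  candidate L: E = 193.5, α = 10.2, σ_y = 1630 → σ = 450 MPa, n = 3.62
  candidate A: E = 408.5, α = 4.31, σ_y = 730.8 → σ = 401 MPa, n = 1.82
Smallest n: candidate H with n = 0.579.

candidate H, n = 0.579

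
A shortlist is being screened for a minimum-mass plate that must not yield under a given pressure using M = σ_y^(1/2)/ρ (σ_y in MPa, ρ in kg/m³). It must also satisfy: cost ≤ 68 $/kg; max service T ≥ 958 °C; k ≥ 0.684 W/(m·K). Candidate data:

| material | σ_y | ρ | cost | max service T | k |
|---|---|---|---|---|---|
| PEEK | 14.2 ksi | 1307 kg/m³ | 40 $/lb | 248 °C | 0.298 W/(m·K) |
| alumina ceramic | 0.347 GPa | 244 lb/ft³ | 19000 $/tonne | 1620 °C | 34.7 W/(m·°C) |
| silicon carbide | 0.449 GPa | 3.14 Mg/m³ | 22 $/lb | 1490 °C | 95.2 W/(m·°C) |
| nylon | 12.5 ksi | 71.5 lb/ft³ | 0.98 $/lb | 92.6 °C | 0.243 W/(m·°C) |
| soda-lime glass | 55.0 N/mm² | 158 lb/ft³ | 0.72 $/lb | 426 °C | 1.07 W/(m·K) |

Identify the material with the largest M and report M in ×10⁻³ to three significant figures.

Screen on constraints: cost ≤ 68 $/kg; max service T ≥ 958 °C; k ≥ 0.684 W/(m·K). Survivors: alumina ceramic, silicon carbide.
In SI units:
  alumina ceramic: σ_y = 347.0 MPa, ρ = 3909 kg/m³
  silicon carbide: σ_y = 449.0 MPa, ρ = 3140 kg/m³
  silicon carbide: M = 6.75×10⁻³
  alumina ceramic: M = 4.77×10⁻³
The maximum is for silicon carbide.

silicon carbide, M = 6.75×10⁻³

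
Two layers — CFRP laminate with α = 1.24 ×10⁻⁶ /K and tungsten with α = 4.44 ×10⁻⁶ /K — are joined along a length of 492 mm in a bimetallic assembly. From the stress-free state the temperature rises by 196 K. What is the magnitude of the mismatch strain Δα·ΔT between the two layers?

6.27×10⁻⁴

Δα = |1.24 − 4.44|×10⁻⁶/K = 3.20×10⁻⁶/K.
Mismatch strain = Δα·ΔT = 3.20×10⁻⁶ × 196.0 = 6.27×10⁻⁴.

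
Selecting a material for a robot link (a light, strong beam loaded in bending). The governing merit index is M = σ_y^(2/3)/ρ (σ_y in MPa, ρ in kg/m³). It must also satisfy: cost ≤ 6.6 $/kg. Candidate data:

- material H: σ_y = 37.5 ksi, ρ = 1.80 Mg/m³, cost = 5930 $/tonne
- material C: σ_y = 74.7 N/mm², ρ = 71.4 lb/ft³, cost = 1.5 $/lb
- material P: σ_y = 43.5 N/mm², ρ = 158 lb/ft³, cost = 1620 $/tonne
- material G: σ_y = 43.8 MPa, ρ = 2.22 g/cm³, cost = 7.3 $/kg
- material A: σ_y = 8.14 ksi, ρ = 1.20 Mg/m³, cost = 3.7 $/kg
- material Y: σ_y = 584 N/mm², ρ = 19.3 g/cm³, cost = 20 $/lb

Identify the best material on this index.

material H

Screen on constraints: cost ≤ 6.6 $/kg. Survivors: material H, material C, material P, material A.
Convert each candidate to consistent units, then evaluate M:
  material H: σ_y = 258.6 MPa, ρ = 1800 kg/m³
  material C: σ_y = 74.70 MPa, ρ = 1144 kg/m³
  material P: σ_y = 43.50 MPa, ρ = 2531 kg/m³
  material A: σ_y = 56.12 MPa, ρ = 1200 kg/m³
  material H: M = 22.5×10⁻³
  material C: M = 15.5×10⁻³
  material A: M = 12.2×10⁻³
  material P: M = 4.89×10⁻³
The maximum is for material H.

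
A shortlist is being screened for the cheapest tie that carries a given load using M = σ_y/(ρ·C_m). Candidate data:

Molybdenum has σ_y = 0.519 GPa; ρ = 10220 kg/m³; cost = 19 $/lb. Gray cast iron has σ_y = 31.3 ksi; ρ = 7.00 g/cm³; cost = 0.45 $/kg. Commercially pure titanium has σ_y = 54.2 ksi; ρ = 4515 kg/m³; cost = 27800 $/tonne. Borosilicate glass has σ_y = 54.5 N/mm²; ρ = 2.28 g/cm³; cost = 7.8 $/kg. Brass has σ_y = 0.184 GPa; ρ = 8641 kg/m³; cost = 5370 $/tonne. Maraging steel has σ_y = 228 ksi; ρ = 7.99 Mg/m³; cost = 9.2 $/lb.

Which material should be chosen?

gray cast iron

After converting to SI:
  molybdenum: σ_y = 519.0 MPa, ρ = 10220 kg/m³, cost = 41.89 $/kg
  gray cast iron: σ_y = 215.8 MPa, ρ = 7000 kg/m³, cost = 0.4500 $/kg
  commercially pure titanium: σ_y = 373.7 MPa, ρ = 4515 kg/m³, cost = 27.80 $/kg
  borosilicate glass: σ_y = 54.50 MPa, ρ = 2280 kg/m³, cost = 7.800 $/kg
  brass: σ_y = 184.0 MPa, ρ = 8641 kg/m³, cost = 5.370 $/kg
  maraging steel: σ_y = 1572 MPa, ρ = 7990 kg/m³, cost = 20.28 $/kg
  gray cast iron: M = 68.5 kN·m per $
  maraging steel: M = 9.70 kN·m per $
  brass: M = 3.97 kN·m per $
  borosilicate glass: M = 3.06 kN·m per $
  commercially pure titanium: M = 2.98 kN·m per $
  molybdenum: M = 1.21 kN·m per $
The maximum is for gray cast iron.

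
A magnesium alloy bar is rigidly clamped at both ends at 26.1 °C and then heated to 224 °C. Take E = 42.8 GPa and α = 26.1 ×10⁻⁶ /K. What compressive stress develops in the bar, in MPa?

221 MPa

ΔT = 197.9 K. Constrained thermal stress σ = E·α·ΔT = 42.80×10³ MPa × 26.1×10⁻⁶ × 197.9 = 221 MPa (compressive).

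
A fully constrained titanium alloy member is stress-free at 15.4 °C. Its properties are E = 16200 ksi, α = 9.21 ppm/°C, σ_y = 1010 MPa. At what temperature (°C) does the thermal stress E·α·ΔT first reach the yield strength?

997 °C

E = 16200 ksi = 111.7 GPa.
E·α·ΔT = 1010 MPa ⇒ ΔT = 1010 / (111.7×10³ × 9.21×10⁻⁶) = 981.8 K.
T = 15.4 + 981.8 = 997.2 °C.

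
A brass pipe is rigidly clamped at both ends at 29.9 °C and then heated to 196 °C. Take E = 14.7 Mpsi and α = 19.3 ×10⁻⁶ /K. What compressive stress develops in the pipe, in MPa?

325 MPa

E = 14.7 Mpsi = 101.4 GPa.
ΔT = 166.1 K. Constrained thermal stress σ = E·α·ΔT = 101.4×10³ MPa × 19.3×10⁻⁶ × 166.1 = 325 MPa (compressive).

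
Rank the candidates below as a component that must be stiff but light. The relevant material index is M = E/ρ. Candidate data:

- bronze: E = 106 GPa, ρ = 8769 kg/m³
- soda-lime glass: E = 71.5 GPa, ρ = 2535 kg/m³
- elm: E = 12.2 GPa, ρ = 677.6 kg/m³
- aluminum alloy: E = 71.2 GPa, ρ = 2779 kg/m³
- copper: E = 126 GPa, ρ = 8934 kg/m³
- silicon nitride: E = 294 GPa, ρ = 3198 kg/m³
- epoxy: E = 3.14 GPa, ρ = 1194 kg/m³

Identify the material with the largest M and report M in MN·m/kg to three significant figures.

Evaluate M for each candidate:
  silicon nitride: M = 91.9 MN·m/kg
  soda-lime glass: M = 28.2 MN·m/kg
  aluminum alloy: M = 25.6 MN·m/kg
  elm: M = 18.0 MN·m/kg
  copper: M = 14.1 MN·m/kg
  bronze: M = 12.1 MN·m/kg
  epoxy: M = 2.63 MN·m/kg
Silicon nitride has the largest M.

silicon nitride, M = 91.9 MN·m/kg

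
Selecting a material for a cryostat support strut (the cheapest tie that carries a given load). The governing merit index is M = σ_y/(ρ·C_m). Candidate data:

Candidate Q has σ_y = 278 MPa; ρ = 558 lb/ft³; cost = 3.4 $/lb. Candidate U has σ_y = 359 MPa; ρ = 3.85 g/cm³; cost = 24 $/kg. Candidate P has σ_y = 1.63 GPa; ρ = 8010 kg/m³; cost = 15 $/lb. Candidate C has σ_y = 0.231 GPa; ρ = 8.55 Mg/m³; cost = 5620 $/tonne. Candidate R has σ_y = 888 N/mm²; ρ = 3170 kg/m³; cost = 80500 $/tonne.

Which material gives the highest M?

Convert each candidate to consistent units, then evaluate M:
  candidate Q: σ_y = 278.0 MPa, ρ = 8938 kg/m³, cost = 7.496 $/kg
  candidate U: σ_y = 359.0 MPa, ρ = 3850 kg/m³, cost = 24.00 $/kg
  candidate P: σ_y = 1630 MPa, ρ = 8010 kg/m³, cost = 33.07 $/kg
  candidate C: σ_y = 231.0 MPa, ρ = 8550 kg/m³, cost = 5.620 $/kg
  candidate R: σ_y = 888.0 MPa, ρ = 3170 kg/m³, cost = 80.50 $/kg
  candidate P: M = 6.15 kN·m per $
  candidate C: M = 4.81 kN·m per $
  candidate Q: M = 4.15 kN·m per $
  candidate U: M = 3.89 kN·m per $
  candidate R: M = 3.48 kN·m per $
The maximum is for candidate P.

candidate P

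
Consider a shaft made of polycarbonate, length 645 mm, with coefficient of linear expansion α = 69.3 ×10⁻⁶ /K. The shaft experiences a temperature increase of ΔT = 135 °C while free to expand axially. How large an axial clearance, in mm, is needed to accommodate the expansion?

ΔL = α·L₀·ΔT = 69.3×10⁻⁶ × 645 mm × 135.0 K = 6.03 mm.

6.03 mm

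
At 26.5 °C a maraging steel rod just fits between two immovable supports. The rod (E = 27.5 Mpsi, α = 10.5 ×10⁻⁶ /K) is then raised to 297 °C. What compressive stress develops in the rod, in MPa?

539 MPa

E = 27.5 Mpsi = 189.6 GPa.
ΔT = 270.5 K. Constrained thermal stress σ = E·α·ΔT = 189.6×10³ MPa × 10.5×10⁻⁶ × 270.5 = 539 MPa (compressive).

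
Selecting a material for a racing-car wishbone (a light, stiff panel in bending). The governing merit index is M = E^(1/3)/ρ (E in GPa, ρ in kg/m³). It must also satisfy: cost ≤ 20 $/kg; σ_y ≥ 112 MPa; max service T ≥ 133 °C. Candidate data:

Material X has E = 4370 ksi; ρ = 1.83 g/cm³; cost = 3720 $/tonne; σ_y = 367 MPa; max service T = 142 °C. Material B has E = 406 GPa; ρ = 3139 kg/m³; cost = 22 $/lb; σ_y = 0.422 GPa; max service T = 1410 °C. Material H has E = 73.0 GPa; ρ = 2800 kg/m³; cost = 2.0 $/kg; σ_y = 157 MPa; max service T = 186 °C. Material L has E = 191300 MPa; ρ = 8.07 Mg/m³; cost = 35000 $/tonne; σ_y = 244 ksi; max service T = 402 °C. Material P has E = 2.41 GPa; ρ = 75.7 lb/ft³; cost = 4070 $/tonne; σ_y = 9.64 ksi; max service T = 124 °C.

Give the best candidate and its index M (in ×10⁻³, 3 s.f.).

Screen on constraints: cost ≤ 20 $/kg; σ_y ≥ 112 MPa; max service T ≥ 133 °C. Survivors: material X, material H.
Convert each candidate to consistent units, then evaluate M:
  material X: E = 30.13 GPa, ρ = 1830 kg/m³
  material H: E = 73.00 GPa, ρ = 2800 kg/m³
  material X: M = 1.70×10⁻³
  material H: M = 1.49×10⁻³
Highest index: material X.

material X, M = 1.70×10⁻³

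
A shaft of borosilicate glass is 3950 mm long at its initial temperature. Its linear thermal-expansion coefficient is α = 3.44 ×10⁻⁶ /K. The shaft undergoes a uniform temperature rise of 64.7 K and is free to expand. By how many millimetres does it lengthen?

0.879 mm

ΔL = α·L₀·ΔT = 3.44×10⁻⁶ × 3950 mm × 64.70 K = 0.879 mm.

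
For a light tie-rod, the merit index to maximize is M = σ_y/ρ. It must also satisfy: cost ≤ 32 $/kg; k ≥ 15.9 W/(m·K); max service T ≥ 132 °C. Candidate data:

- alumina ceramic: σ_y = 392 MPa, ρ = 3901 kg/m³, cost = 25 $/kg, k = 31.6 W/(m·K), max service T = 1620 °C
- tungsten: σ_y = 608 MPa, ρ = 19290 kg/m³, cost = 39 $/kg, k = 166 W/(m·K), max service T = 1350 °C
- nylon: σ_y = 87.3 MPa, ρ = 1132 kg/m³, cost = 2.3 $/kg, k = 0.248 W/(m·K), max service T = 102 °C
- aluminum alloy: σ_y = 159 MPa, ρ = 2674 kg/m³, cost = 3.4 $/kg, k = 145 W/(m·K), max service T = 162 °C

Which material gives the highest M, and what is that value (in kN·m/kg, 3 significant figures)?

alumina ceramic, M = 100 kN·m/kg

Screen on constraints: cost ≤ 32 $/kg; k ≥ 15.9 W/(m·K); max service T ≥ 132 °C. Survivors: alumina ceramic, aluminum alloy.
Per-candidate index values:
  alumina ceramic: M = 100 kN·m/kg
  aluminum alloy: M = 59.5 kN·m/kg
Highest index: alumina ceramic.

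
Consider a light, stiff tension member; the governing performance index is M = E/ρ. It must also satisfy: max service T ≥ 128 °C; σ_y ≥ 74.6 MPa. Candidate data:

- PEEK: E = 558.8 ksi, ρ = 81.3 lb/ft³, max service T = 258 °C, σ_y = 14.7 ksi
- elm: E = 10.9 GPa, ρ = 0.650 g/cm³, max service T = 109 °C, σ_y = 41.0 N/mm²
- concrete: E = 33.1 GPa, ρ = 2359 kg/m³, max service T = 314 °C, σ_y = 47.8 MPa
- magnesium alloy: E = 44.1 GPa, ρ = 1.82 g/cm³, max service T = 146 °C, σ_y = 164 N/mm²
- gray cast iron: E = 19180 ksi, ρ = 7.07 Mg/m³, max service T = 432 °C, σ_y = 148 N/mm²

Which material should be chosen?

Screen on constraints: max service T ≥ 128 °C; σ_y ≥ 74.6 MPa. Survivors: PEEK, magnesium alloy, gray cast iron.
After converting to SI:
  PEEK: E = 3.853 GPa, ρ = 1302 kg/m³
  magnesium alloy: E = 44.10 GPa, ρ = 1820 kg/m³
  gray cast iron: E = 132.2 GPa, ρ = 7070 kg/m³
  magnesium alloy: M = 24.2 MN·m/kg
  gray cast iron: M = 18.7 MN·m/kg
  PEEK: M = 2.96 MN·m/kg
The maximum is for magnesium alloy.

magnesium alloy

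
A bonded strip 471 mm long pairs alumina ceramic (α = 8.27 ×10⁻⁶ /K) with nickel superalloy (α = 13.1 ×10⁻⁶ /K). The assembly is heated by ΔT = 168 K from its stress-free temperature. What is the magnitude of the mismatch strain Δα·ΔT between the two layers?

Δα = |8.27 − 13.1|×10⁻⁶/K = 4.83×10⁻⁶/K.
Mismatch strain = Δα·ΔT = 4.83×10⁻⁶ × 168.0 = 8.11×10⁻⁴.

8.11×10⁻⁴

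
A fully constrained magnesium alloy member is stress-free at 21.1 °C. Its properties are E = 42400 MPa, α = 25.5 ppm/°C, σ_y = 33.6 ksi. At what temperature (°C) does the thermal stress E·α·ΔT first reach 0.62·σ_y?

E = 42400 MPa = 42.40 GPa.
σ_y = 33.6 ksi = 231.7 MPa.
E·α·ΔT = 143.6 MPa ⇒ ΔT = 143.6 / (42.40×10³ × 25.5×10⁻⁶) = 132.8 K.
T = 21.1 + 132.8 = 153.9 °C.

154 °C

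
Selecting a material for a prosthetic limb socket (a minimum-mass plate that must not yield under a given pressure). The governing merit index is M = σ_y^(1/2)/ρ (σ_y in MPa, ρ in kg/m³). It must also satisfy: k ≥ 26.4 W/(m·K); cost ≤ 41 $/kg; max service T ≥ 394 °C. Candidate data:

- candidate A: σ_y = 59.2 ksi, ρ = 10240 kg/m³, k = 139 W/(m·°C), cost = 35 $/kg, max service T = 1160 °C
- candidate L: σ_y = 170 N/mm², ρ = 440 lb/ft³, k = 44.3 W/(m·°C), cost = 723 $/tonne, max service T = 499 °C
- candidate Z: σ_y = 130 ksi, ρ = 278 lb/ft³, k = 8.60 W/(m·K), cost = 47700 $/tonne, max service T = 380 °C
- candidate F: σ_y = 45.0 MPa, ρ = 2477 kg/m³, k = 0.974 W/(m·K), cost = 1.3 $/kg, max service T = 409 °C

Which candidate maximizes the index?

Screen on constraints: k ≥ 26.4 W/(m·K); cost ≤ 41 $/kg; max service T ≥ 394 °C. Survivors: candidate A, candidate L.
After converting to SI:
  candidate A: σ_y = 408.2 MPa, ρ = 10240 kg/m³
  candidate L: σ_y = 170.0 MPa, ρ = 7048 kg/m³
  candidate A: M = 1.97×10⁻³
  candidate L: M = 1.85×10⁻³
Candidate A has the largest M.

candidate A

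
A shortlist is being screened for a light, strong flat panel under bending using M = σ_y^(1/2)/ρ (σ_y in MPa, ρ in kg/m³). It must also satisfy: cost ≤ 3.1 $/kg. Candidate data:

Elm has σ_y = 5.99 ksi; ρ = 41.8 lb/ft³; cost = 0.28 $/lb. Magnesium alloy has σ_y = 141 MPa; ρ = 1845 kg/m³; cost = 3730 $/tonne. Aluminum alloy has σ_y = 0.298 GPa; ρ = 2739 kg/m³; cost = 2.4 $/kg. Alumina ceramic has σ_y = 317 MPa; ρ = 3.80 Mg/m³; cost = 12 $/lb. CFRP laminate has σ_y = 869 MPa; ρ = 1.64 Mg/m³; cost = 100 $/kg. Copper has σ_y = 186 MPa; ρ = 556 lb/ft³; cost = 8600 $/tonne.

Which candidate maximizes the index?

elm

Screen on constraints: cost ≤ 3.1 $/kg. Survivors: elm, aluminum alloy.
In SI units:
  elm: σ_y = 41.30 MPa, ρ = 669.6 kg/m³
  aluminum alloy: σ_y = 298.0 MPa, ρ = 2739 kg/m³
  elm: M = 9.60×10⁻³
  aluminum alloy: M = 6.30×10⁻³
Elm ranks first.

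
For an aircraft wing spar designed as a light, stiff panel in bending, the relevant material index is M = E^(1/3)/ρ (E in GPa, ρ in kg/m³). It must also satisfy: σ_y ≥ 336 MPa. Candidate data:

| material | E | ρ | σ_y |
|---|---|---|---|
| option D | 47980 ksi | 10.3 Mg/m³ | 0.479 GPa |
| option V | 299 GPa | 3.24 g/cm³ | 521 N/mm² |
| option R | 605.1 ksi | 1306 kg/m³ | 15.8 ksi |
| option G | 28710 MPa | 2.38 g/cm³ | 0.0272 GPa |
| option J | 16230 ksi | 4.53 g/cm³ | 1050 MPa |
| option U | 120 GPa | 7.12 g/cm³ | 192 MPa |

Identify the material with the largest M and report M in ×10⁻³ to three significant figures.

option V, M = 2.06×10⁻³

Screen on constraints: σ_y ≥ 336 MPa. Survivors: option D, option V, option J.
Putting every candidate on a common basis:
  option D: E = 330.8 GPa, ρ = 10300 kg/m³
  option V: E = 299.0 GPa, ρ = 3240 kg/m³
  option J: E = 111.9 GPa, ρ = 4530 kg/m³
  option V: M = 2.06×10⁻³
  option J: M = 1.06×10⁻³
  option D: M = 0.671×10⁻³
Option V ranks first.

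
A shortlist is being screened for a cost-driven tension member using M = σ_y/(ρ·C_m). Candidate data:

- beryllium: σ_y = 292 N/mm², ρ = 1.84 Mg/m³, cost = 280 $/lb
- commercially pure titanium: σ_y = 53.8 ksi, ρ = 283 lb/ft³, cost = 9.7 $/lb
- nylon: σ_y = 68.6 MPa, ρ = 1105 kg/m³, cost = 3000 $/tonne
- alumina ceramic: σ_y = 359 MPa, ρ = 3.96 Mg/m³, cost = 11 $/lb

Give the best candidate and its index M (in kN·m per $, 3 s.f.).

Convert each candidate to consistent units, then evaluate M:
  beryllium: σ_y = 292.0 MPa, ρ = 1840 kg/m³, cost = 617.3 $/kg
  commercially pure titanium: σ_y = 370.9 MPa, ρ = 4533 kg/m³, cost = 21.38 $/kg
  nylon: σ_y = 68.60 MPa, ρ = 1105 kg/m³, cost = 3.000 $/kg
  alumina ceramic: σ_y = 359.0 MPa, ρ = 3960 kg/m³, cost = 24.25 $/kg
  nylon: M = 20.7 kN·m per $
  commercially pure titanium: M = 3.83 kN·m per $
  alumina ceramic: M = 3.74 kN·m per $
  beryllium: M = 0.257 kN·m per $
Nylon ranks first.

nylon, M = 20.7 kN·m per $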